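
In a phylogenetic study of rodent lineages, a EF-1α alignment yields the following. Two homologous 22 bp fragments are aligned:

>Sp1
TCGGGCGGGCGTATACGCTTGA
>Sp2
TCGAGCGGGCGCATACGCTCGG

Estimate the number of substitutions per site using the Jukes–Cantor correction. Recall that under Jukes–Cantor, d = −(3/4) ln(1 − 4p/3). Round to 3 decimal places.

0.208

The sequences differ at 4 of 22 sites (4, 12, 20, 22), so p = 4/22 ≈ 0.181818.
d = −(3/4) ln(1 − 4p/3) = −0.75 ln(1 − 0.242424) = −0.75 ln(0.757576)
  = −0.75 × (-0.277631) = 0.208223 substitutions/site.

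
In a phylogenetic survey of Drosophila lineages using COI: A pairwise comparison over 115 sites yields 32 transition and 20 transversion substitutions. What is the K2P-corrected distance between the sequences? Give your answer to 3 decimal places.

P = 32/115 ≈ 0.278261 and Q = 20/115 ≈ 0.173913.
Under the Kimura two-parameter model, d = −½ ln(1 − 2P − Q) − ¼ ln(1 − 2Q).
1 − 2P − Q = 0.269565, giving −½ ln(0.269565) = 0.655473.
1 − 2Q = 0.652174, giving −¼ ln(0.652174) = 0.106861.
d = 0.655473 + 0.106861 = 0.762334.

0.762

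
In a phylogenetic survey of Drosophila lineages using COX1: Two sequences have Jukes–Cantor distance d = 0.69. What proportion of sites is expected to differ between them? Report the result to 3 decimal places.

0.451

p = (3/4)(1 − e^(−4d/3)) = 0.75 × (1 − e^(-0.92)) = 0.75 × (1 − 0.398519) = 0.451111.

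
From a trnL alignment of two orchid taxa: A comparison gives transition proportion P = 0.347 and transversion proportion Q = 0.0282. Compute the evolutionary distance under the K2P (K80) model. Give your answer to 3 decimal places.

Under the Kimura two-parameter model, d = −½ ln(1 − 2P − Q) − ¼ ln(1 − 2Q).
1 − 2P − Q = 0.2778, giving −½ ln(0.2778) = 0.640427.
1 − 2Q = 0.9436, giving −¼ ln(0.9436) = 0.014513.
d = 0.640427 + 0.014513 = 0.654940.

0.655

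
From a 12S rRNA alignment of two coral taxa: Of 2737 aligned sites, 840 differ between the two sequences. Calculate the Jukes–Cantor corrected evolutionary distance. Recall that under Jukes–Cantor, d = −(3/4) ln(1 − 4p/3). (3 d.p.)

p = 840/2737 ≈ 0.306905.
d = −(3/4) ln(1 − 4p/3) = −0.75 ln(1 − 0.409207) = −0.75 ln(0.590793)
  = −0.75 × (-0.526290) = 0.394718 substitutions/site.

0.395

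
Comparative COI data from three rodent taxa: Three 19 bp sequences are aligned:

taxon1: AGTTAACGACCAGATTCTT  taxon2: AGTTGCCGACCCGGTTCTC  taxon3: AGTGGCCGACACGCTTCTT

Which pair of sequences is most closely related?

taxon1–taxon2: 5/19 differ, p = 0.263, d = 0.324.
taxon1–taxon3: 6/19 differ, p = 0.316, d = 0.410.
taxon2–taxon3: 4/19 differ, p = 0.211, d = 0.247.
The smallest distance is between taxon2 and taxon3.

taxon2 and taxon3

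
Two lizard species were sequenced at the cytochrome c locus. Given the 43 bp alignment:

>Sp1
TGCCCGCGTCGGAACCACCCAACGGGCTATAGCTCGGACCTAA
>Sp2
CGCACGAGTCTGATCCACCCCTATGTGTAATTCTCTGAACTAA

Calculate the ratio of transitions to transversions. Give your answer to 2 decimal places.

0.07

Transitions are A↔G and C↔T; transversions are all other mismatches.
Transitions: 1. Transversions: 15.
R = 1/15 = 0.066666… ≈ 0.07 (to 2 d.p.).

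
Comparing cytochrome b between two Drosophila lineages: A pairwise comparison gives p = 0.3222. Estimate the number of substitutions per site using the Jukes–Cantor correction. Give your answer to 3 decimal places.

d = −(3/4) ln(1 − 4p/3) = −0.75 ln(1 − 0.4296) = −0.75 ln(0.5704)
  = −0.75 × (-0.561417) = 0.421063 substitutions/site.

0.421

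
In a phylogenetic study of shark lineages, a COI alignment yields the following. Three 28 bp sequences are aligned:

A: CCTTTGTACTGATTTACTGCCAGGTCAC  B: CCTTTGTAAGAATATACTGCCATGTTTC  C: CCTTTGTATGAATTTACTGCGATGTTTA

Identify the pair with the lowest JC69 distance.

B and C

A–B: 7/28 differ, p = 0.250, d = 0.304.
A–C: 8/28 differ, p = 0.286, d = 0.360.
B–C: 4/28 differ, p = 0.143, d = 0.158.
The smallest distance is between B and C.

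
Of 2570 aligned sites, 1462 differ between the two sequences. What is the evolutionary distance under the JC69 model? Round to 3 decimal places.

p = 1462/2570 ≈ 0.568872.
d = −(3/4) ln(1 − 4p/3) = −0.75 ln(1 − 0.758496) = −0.75 ln(0.241504)
  = −0.75 × (-1.420869) = 1.065652 substitutions/site.

1.066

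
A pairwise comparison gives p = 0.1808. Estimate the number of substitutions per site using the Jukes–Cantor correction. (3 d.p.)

0.207

d = −(3/4) ln(1 − 4p/3) = −0.75 ln(1 − 0.241067) = −0.75 ln(0.758933)
  = −0.75 × (-0.275842) = 0.206882 substitutions/site.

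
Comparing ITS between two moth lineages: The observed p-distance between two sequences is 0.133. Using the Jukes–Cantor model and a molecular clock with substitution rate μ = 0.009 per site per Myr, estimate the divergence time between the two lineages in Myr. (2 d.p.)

8.13

d = −(3/4) ln(1 − 4p/3) = −0.75 ln(1 − 0.177333) = −0.75 ln(0.822667)
  = −0.75 × (-0.195204) = 0.146403 substitutions/site.
Under a molecular clock d = 2μt, so t = d/(2μ) = 0.146403 / (2 × 0.009) = 8.13 Myr.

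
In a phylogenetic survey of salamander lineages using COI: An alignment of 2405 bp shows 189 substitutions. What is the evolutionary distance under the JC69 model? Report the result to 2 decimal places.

p = 189/2405 ≈ 0.078586.
d = −(3/4) ln(1 − 4p/3) = −0.75 ln(1 − 0.104781) = −0.75 ln(0.895219)
  = −0.75 × (-0.110687) = 0.083015 substitutions/site.

0.08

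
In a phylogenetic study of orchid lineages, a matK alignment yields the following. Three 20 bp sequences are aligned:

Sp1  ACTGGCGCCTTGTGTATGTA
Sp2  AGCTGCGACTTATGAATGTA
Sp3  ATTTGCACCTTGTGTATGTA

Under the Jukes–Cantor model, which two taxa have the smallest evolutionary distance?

Sp1 and Sp3

Sp1–Sp2: 6/20 differ, p = 0.300, d = 0.383.
Sp1–Sp3: 3/20 differ, p = 0.150, d = 0.167.
Sp2–Sp3: 6/20 differ, p = 0.300, d = 0.383.
The smallest distance is between Sp1 and Sp3.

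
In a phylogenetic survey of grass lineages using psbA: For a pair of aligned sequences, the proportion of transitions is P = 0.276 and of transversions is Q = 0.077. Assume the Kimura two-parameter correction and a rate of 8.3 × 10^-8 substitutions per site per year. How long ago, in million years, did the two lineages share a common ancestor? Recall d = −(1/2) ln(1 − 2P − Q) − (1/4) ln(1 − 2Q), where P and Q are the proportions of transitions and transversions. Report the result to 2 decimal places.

Under the Kimura two-parameter model, d = −½ ln(1 − 2P − Q) − ¼ ln(1 − 2Q).
1 − 2P − Q = 0.371, giving −½ ln(0.371) = 0.495777.
1 − 2Q = 0.846, giving −¼ ln(0.846) = 0.041809.
d = 0.495777 + 0.041809 = 0.537586.
Under a molecular clock d = 2μt, so t = d/(2μ) = 0.537586 / (2 × 8.3 × 10^-8) = 3.24 million years.

3.24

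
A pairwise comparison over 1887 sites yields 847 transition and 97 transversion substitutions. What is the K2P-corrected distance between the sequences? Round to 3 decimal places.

P = 847/1887 ≈ 0.448861 and Q = 97/1887 ≈ 0.051404.
Under the Kimura two-parameter model, d = −½ ln(1 − 2P − Q) − ¼ ln(1 − 2Q).
1 − 2P − Q = 0.050874, giving −½ ln(0.050874) = 1.489202.
1 − 2Q = 0.897192, giving −¼ ln(0.897192) = 0.027121.
d = 1.489202 + 0.027121 = 1.516323.

1.516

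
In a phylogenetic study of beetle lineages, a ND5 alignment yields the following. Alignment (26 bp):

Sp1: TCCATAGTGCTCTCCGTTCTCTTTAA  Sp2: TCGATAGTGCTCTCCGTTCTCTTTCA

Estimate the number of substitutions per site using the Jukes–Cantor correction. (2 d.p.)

The sequences differ at 2 of 26 sites (3, 25), so p = 2/26 ≈ 0.076923.
d = −(3/4) ln(1 − 4p/3) = −0.75 ln(1 − 0.102564) = −0.75 ln(0.897436)
  = −0.75 × (-0.108213) = 0.081160 substitutions/site.

0.08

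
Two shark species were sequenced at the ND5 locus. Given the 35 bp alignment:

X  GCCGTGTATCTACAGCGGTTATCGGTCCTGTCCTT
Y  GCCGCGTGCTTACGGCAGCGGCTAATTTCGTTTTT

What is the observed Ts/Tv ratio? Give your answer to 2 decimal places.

17.00

Transitions are A↔G and C↔T; transversions are all other mismatches.
Transitions: 17. Transversions: 1.
R = 17/1 = 17.00.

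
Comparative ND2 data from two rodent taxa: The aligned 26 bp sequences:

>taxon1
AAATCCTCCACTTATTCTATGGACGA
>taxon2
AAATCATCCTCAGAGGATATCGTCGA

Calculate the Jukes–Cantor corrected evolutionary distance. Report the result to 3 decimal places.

0.464

The sequences differ at 9 of 26 sites (6, 10, 12, 13, 15, 16, 17, 21, 23), so p = 9/26 ≈ 0.346154.
d = −(3/4) ln(1 − 4p/3) = −0.75 ln(1 − 0.461539) = −0.75 ln(0.538461)
  = −0.75 × (-0.619040) = 0.464280 substitutions/site.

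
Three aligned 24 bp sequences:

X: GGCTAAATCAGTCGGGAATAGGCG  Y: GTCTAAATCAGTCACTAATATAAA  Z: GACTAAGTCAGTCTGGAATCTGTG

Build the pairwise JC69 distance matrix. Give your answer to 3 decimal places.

d(X,Y) = 0.441, d(X,Z) = 0.304, d(Y,Z) = 0.520

X–Y: 8/24 sites differ → p ≈ 0.333333, d = −0.75 ln(1 − 0.444444) = 0.440839 ≈ 0.441.
X–Z: 6/24 sites differ → p = 0.25, d = −0.75 ln(1 − 0.333333) = 0.304098 ≈ 0.304.
Y–Z: 9/24 sites differ → p = 0.375, d = −0.75 ln(1 − 0.5) = 0.519860 ≈ 0.520.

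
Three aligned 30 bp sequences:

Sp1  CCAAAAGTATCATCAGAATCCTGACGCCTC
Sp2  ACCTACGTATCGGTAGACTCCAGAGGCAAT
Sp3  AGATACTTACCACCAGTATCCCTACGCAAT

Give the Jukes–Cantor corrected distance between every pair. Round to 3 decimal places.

d(Sp1,Sp2) = 0.647, d(Sp1,Sp3) = 0.647, d(Sp2,Sp3) = 0.572

Sp1–Sp2: 13/30 sites differ → p ≈ 0.433333, d = −0.75 ln(1 − 0.577777) = 0.646666 ≈ 0.647.
Sp1–Sp3: 13/30 sites differ → p ≈ 0.433333, d = −0.75 ln(1 − 0.577777) = 0.646666 ≈ 0.647.
Sp2–Sp3: 12/30 sites differ → p = 0.4, d = −0.75 ln(1 − 0.533333) = 0.571605 ≈ 0.572.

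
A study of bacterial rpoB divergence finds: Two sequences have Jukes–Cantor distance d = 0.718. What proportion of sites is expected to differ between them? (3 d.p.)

0.462

p = (3/4)(1 − e^(−4d/3)) = 0.75 × (1 − e^(-0.957333)) = 0.75 × (1 − 0.383915) = 0.462064.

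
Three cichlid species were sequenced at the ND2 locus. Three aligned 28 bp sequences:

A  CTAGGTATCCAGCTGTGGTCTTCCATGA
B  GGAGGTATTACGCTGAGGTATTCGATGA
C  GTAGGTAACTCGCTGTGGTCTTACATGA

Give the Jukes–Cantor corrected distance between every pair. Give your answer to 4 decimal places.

d(A,B) = 0.3597, d(A,C) = 0.2040, d(B,C) = 0.3597

A–B: 8/28 sites differ → p ≈ 0.285714, d = −0.75 ln(1 − 0.380952) = 0.359679 ≈ 0.3597.
A–C: 5/28 sites differ → p ≈ 0.178571, d = −0.75 ln(1 − 0.238095) = 0.203950 ≈ 0.2040.
B–C: 8/28 sites differ → p ≈ 0.285714, d = −0.75 ln(1 − 0.380952) = 0.359679 ≈ 0.3597.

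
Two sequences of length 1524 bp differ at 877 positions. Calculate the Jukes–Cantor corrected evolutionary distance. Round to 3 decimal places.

1.093

p = 877/1524 ≈ 0.575459.
d = −(3/4) ln(1 − 4p/3) = −0.75 ln(1 − 0.767279) = −0.75 ln(0.232721)
  = −0.75 × (-1.457915) = 1.093436 substitutions/site.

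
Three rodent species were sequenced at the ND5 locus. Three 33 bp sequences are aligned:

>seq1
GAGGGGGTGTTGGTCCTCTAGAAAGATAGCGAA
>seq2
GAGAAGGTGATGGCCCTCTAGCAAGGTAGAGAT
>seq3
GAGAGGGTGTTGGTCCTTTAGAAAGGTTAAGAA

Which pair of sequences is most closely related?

seq1–seq2: 8/33 differ, p = 0.242, d = 0.293.
seq1–seq3: 6/33 differ, p = 0.182, d = 0.208.
seq2–seq3: 8/33 differ, p = 0.242, d = 0.293.
The smallest distance is between seq1 and seq3.

seq1 and seq3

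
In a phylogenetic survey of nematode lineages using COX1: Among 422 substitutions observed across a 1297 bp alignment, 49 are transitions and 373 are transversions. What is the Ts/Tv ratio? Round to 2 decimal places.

0.13

R = 49/373 = 0.131367… ≈ 0.13 (to 2 d.p.).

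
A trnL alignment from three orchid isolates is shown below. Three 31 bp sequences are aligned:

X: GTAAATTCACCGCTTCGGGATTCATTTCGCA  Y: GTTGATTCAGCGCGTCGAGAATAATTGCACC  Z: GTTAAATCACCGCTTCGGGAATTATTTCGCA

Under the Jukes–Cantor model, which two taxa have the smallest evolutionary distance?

X–Y: 10/31 differ, p = 0.323, d = 0.422.
X–Z: 4/31 differ, p = 0.129, d = 0.142.
Y–Z: 9/31 differ, p = 0.290, d = 0.367.
The smallest distance is between X and Z.

X and Z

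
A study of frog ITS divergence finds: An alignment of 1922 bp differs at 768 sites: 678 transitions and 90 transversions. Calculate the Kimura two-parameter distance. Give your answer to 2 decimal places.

P = 678/1922 ≈ 0.352758 and Q = 90/1922 ≈ 0.046826.
Under the Kimura two-parameter model, d = −½ ln(1 − 2P − Q) − ¼ ln(1 − 2Q).
1 − 2P − Q = 0.247658, giving −½ ln(0.247658) = 0.697853.
1 − 2Q = 0.906348, giving −¼ ln(0.906348) = 0.024583.
d = 0.697853 + 0.024583 = 0.722436.

0.72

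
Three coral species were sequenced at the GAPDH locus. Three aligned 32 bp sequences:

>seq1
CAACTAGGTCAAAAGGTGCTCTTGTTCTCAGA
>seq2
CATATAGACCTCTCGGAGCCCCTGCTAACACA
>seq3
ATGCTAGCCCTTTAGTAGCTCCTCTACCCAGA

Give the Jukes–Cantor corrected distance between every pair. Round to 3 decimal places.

seq1–seq2: 15/32 sites differ → p = 0.46875, d = −0.75 ln(1 − 0.625) = 0.735622 ≈ 0.736.
seq1–seq3: 14/32 sites differ → p = 0.4375, d = −0.75 ln(1 − 0.583333) = 0.656601 ≈ 0.657.
seq2–seq3: 15/32 sites differ → p = 0.46875, d = −0.75 ln(1 − 0.625) = 0.735622 ≈ 0.736.

d(seq1,seq2) = 0.736, d(seq1,seq3) = 0.657, d(seq2,seq3) = 0.736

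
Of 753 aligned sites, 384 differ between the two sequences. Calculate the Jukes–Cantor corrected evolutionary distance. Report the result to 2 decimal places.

0.85

p = 384/753 ≈ 0.50996.
d = −(3/4) ln(1 − 4p/3) = −0.75 ln(1 − 0.679947) = −0.75 ln(0.320053)
  = −0.75 × (-1.139269) = 0.854452 substitutions/site.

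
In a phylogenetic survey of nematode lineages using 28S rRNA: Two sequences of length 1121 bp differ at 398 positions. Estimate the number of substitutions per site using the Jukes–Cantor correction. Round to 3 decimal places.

0.481

p = 398/1121 ≈ 0.35504.
d = −(3/4) ln(1 − 4p/3) = −0.75 ln(1 − 0.473387) = −0.75 ln(0.526613)
  = −0.75 × (-0.641289) = 0.480967 substitutions/site.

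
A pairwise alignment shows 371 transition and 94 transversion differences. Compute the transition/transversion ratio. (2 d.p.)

R = 371/94 = 3.946808… ≈ 3.95 (to 2 d.p.).

3.95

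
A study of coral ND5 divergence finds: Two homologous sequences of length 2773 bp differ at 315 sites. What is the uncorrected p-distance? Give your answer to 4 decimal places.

p = 315/2773 = 0.113595… ≈ 0.1136 (to 4 d.p.).

0.1136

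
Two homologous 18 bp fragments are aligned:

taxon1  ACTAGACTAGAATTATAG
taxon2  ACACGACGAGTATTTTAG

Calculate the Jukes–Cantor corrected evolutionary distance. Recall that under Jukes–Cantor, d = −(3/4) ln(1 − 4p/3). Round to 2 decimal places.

The sequences differ at 5 of 18 sites (3, 4, 8, 11, 15), so p = 5/18 ≈ 0.277778.
d = −(3/4) ln(1 − 4p/3) = −0.75 ln(1 − 0.370371) = −0.75 ln(0.629629)
  = −0.75 × (-0.462625) = 0.346969 substitutions/site.

0.35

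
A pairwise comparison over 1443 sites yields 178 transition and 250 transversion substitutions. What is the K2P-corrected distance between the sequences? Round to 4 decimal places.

P = 178/1443 ≈ 0.123354 and Q = 250/1443 ≈ 0.17325.
Under the Kimura two-parameter model, d = −½ ln(1 − 2P − Q) − ¼ ln(1 − 2Q).
1 − 2P − Q = 0.580042, giving −½ ln(0.580042) = 0.272327.
1 − 2Q = 0.6535, giving −¼ ln(0.6535) = 0.106353.
d = 0.272327 + 0.106353 = 0.378680.

0.3787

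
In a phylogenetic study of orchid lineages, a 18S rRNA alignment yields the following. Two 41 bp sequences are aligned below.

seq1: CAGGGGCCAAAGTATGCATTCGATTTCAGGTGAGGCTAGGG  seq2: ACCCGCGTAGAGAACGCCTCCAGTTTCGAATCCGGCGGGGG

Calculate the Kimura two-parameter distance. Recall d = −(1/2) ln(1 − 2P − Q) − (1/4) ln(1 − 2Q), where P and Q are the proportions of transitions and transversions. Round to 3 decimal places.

0.898

Of 41 sites, 10 differences are transitions and 11 are transversions, so P = 10/41 ≈ 0.243902 and Q = 11/41 ≈ 0.268293.
Under the Kimura two-parameter model, d = −½ ln(1 − 2P − Q) − ¼ ln(1 − 2Q).
1 − 2P − Q = 0.243903, giving −½ ln(0.243903) = 0.705492.
1 − 2Q = 0.463414, giving −¼ ln(0.463414) = 0.192284.
d = 0.705492 + 0.192284 = 0.897776.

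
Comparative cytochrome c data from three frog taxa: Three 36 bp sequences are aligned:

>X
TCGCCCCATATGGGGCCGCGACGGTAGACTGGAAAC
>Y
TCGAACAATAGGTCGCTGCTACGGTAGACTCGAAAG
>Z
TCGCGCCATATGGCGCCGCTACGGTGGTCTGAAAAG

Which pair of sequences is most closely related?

X and Z

X–Y: 10/36 differ, p = 0.278, d = 0.347.
X–Z: 7/36 differ, p = 0.194, d = 0.225.
Y–Z: 10/36 differ, p = 0.278, d = 0.347.
The smallest distance is between X and Z.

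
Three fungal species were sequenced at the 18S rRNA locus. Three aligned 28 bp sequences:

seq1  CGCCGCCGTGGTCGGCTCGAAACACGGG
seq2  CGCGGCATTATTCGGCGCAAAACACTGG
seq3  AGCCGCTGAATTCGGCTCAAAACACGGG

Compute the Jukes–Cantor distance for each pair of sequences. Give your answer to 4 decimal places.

d(seq1,seq2) = 0.3597, d(seq1,seq3) = 0.2524, d(seq2,seq3) = 0.3041

seq1–seq2: 8/28 sites differ → p ≈ 0.285714, d = −0.75 ln(1 − 0.380952) = 0.359679 ≈ 0.3597.
seq1–seq3: 6/28 sites differ → p ≈ 0.214286, d = −0.75 ln(1 − 0.285715) = 0.252355 ≈ 0.2524.
seq2–seq3: 7/28 sites differ → p = 0.25, d = −0.75 ln(1 − 0.333333) = 0.304098 ≈ 0.3041.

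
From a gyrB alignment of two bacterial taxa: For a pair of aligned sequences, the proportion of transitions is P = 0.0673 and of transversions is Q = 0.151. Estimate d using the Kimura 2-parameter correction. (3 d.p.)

Under the Kimura two-parameter model, d = −½ ln(1 − 2P − Q) − ¼ ln(1 − 2Q).
1 − 2P − Q = 0.7144, giving −½ ln(0.7144) = 0.168156.
1 − 2Q = 0.698, giving −¼ ln(0.698) = 0.089884.
d = 0.168156 + 0.089884 = 0.258040.

0.258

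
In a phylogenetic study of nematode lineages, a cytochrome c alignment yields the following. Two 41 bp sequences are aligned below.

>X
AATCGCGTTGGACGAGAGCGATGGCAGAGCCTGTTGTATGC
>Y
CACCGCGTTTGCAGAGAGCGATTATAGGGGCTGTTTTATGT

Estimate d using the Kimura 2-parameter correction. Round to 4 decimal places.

Of 41 sites, 5 differences are transitions and 7 are transversions, so P = 5/41 ≈ 0.121951 and Q = 7/41 ≈ 0.170732.
Under the Kimura two-parameter model, d = −½ ln(1 − 2P − Q) − ¼ ln(1 − 2Q).
1 − 2P − Q = 0.585366, giving −½ ln(0.585366) = 0.267759.
1 − 2Q = 0.658536, giving −¼ ln(0.658536) = 0.104434.
d = 0.267759 + 0.104434 = 0.372193.

0.3722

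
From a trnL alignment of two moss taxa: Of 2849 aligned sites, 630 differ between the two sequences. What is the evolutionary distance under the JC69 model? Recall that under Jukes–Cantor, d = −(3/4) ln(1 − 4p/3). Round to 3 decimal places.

p = 630/2849 ≈ 0.22113.
d = −(3/4) ln(1 − 4p/3) = −0.75 ln(1 − 0.29484) = −0.75 ln(0.70516)
  = −0.75 × (-0.349331) = 0.261998 substitutions/site.

0.262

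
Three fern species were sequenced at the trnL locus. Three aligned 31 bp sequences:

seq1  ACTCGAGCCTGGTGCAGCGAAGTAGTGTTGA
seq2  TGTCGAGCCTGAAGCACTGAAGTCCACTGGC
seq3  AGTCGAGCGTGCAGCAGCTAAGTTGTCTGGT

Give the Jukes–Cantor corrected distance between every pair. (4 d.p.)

seq1–seq2: 12/31 sites differ → p ≈ 0.387097, d = −0.75 ln(1 − 0.516129) = 0.544453 ≈ 0.5445.
seq1–seq3: 9/31 sites differ → p ≈ 0.290323, d = −0.75 ln(1 − 0.387097) = 0.367161 ≈ 0.3672.
seq2–seq3: 10/31 sites differ → p ≈ 0.322581, d = −0.75 ln(1 − 0.430108) = 0.421731 ≈ 0.4217.

d(seq1,seq2) = 0.5445, d(seq1,seq3) = 0.3672, d(seq2,seq3) = 0.4217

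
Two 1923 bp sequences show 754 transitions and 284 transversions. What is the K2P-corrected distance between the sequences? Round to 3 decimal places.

P = 754/1923 ≈ 0.392096 and Q = 284/1923 ≈ 0.147686.
Under the Kimura two-parameter model, d = −½ ln(1 − 2P − Q) − ¼ ln(1 − 2Q).
1 − 2P − Q = 0.068122, giving −½ ln(0.068122) = 1.343228.
1 − 2Q = 0.704628, giving −¼ ln(0.704628) = 0.087521.
d = 1.343228 + 0.087521 = 1.430749.

1.431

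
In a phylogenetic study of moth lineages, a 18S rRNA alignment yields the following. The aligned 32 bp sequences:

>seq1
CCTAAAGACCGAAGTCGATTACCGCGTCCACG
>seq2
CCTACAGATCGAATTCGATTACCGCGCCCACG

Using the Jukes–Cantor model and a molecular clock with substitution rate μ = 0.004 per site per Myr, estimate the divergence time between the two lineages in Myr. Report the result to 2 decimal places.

The sequences differ at 4 of 32 sites (5, 9, 14, 27), so p = 4/32 = 0.125.
d = −(3/4) ln(1 − 4p/3) = −0.75 ln(1 − 0.166667) = −0.75 ln(0.833333)
  = −0.75 × (-0.182322) = 0.136742 substitutions/site.
Under a molecular clock d = 2μt, so t = d/(2μ) = 0.136742 / (2 × 0.004) = 17.09 Myr.

17.09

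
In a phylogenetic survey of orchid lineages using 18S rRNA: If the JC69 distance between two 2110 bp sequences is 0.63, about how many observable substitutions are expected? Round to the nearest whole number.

899

Invert JC69: p = (3/4)(1 − e^(−4d/3)) = 0.75 × (1 − e^(-0.84)) = 0.75 × (1 − 0.431711) = 0.426217.
Expected differing sites = pL ≈ 0.426217 × 2110 = 899.31787 ≈ 899.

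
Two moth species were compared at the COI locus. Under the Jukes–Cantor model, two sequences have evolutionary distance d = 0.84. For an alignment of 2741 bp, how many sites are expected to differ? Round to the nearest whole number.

1385

Invert JC69: p = (3/4)(1 − e^(−4d/3)) = 0.75 × (1 − e^(-1.12)) = 0.75 × (1 − 0.326280) = 0.505290.
Expected differing sites = pL ≈ 0.505290 × 2741 = 1384.99989 ≈ 1385.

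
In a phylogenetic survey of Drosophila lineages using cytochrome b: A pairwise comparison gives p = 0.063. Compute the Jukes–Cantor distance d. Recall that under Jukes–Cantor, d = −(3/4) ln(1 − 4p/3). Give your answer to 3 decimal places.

d = −(3/4) ln(1 − 4p/3) = −0.75 ln(1 − 0.084) = −0.75 ln(0.916)
  = −0.75 × (-0.087739) = 0.065804 substitutions/site.

0.066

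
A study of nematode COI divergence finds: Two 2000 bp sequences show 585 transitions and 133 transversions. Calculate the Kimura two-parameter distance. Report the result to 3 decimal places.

0.563

P = 585/2000 = 0.2925 and Q = 133/2000 = 0.0665.
Under the Kimura two-parameter model, d = −½ ln(1 − 2P − Q) − ¼ ln(1 − 2Q).
1 − 2P − Q = 0.3485, giving −½ ln(0.3485) = 0.527059.
1 − 2Q = 0.867, giving −¼ ln(0.867) = 0.035679.
d = 0.527059 + 0.035679 = 0.562738.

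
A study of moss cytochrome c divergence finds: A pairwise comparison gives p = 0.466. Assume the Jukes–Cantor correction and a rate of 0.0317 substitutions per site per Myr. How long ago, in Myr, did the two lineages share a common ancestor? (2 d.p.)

d = −(3/4) ln(1 − 4p/3) = −0.75 ln(1 − 0.621333) = −0.75 ln(0.378667)
  = −0.75 × (-0.971098) = 0.728324 substitutions/site.
Under a molecular clock d = 2μt, so t = d/(2μ) = 0.728324 / (2 × 0.0317) = 11.49 Myr.

11.49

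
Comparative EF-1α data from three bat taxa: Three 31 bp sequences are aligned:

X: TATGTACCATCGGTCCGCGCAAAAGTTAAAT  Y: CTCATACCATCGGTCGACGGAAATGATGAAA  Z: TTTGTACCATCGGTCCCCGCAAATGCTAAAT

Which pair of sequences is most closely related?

X and Z

X–Y: 11/31 differ, p = 0.355, d = 0.481.
X–Z: 4/31 differ, p = 0.129, d = 0.142.
Y–Z: 9/31 differ, p = 0.290, d = 0.367.
The smallest distance is between X and Z.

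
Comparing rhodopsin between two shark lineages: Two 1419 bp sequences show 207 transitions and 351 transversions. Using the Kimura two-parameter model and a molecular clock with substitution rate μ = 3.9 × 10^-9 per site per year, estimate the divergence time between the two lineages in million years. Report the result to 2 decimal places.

P = 207/1419 ≈ 0.145877 and Q = 351/1419 ≈ 0.247357.
Under the Kimura two-parameter model, d = −½ ln(1 − 2P − Q) − ¼ ln(1 − 2Q).
1 − 2P − Q = 0.460889, giving −½ ln(0.460889) = 0.387299.
1 − 2Q = 0.505286, giving −¼ ln(0.505286) = 0.170658.
d = 0.387299 + 0.170658 = 0.557957.
Under a molecular clock d = 2μt, so t = d/(2μ) = 0.557957 / (2 × 3.9 × 10^-9) = 71.53 million years.

71.53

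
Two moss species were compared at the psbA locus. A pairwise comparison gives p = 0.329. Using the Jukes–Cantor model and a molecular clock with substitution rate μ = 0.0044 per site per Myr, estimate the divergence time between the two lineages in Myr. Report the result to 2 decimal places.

d = −(3/4) ln(1 − 4p/3) = −0.75 ln(1 − 0.438667) = −0.75 ln(0.561333)
  = −0.75 × (-0.577441) = 0.433081 substitutions/site.
Under a molecular clock d = 2μt, so t = d/(2μ) = 0.433081 / (2 × 0.0044) = 49.21 Myr.

49.21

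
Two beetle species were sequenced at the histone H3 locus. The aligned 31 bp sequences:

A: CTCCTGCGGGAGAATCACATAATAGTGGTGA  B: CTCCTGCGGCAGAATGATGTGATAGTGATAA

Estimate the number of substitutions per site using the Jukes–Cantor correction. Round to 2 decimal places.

0.27

The sequences differ at 7 of 31 sites (10, 16, 18, 19, 21, 28, 30), so p = 7/31 ≈ 0.225806.
d = −(3/4) ln(1 − 4p/3) = −0.75 ln(1 − 0.301075) = −0.75 ln(0.698925)
  = −0.75 × (-0.358212) = 0.268659 substitutions/site.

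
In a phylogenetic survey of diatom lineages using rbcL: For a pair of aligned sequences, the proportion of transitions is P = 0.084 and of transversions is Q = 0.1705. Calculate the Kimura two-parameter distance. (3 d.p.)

Under the Kimura two-parameter model, d = −½ ln(1 − 2P − Q) − ¼ ln(1 − 2Q).
1 − 2P − Q = 0.6615, giving −½ ln(0.6615) = 0.206623.
1 − 2Q = 0.659, giving −¼ ln(0.659) = 0.104258.
d = 0.206623 + 0.104258 = 0.310881.

0.311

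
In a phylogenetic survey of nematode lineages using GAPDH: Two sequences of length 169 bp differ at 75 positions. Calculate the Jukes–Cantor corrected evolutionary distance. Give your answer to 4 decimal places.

0.6718

p = 75/169 ≈ 0.443787.
d = −(3/4) ln(1 − 4p/3) = −0.75 ln(1 − 0.591716) = −0.75 ln(0.408284)
  = −0.75 × (-0.895792) = 0.671844 substitutions/site.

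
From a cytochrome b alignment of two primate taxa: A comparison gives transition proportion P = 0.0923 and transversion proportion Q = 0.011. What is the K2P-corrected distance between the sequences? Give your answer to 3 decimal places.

Under the Kimura two-parameter model, d = −½ ln(1 − 2P − Q) − ¼ ln(1 − 2Q).
1 − 2P − Q = 0.8044, giving −½ ln(0.8044) = 0.108829.
1 − 2Q = 0.978, giving −¼ ln(0.978) = 0.005561.
d = 0.108829 + 0.005561 = 0.114390.

0.114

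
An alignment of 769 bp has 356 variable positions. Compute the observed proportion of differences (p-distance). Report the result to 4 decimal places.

0.4629

p = 356/769 = 0.462938… ≈ 0.4629 (to 4 d.p.).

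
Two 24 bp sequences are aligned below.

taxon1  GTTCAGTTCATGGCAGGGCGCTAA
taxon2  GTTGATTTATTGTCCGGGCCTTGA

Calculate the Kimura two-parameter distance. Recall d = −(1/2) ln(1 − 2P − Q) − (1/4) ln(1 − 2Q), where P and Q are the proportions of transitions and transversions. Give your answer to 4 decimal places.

0.5254

Of 24 sites, 2 differences are transitions and 7 are transversions, so P = 2/24 ≈ 0.083333 and Q = 7/24 ≈ 0.291667.
Under the Kimura two-parameter model, d = −½ ln(1 − 2P − Q) − ¼ ln(1 − 2Q).
1 − 2P − Q = 0.541667, giving −½ ln(0.541667) = 0.306552.
1 − 2Q = 0.416666, giving −¼ ln(0.416666) = 0.218868.
d = 0.306552 + 0.218868 = 0.525420.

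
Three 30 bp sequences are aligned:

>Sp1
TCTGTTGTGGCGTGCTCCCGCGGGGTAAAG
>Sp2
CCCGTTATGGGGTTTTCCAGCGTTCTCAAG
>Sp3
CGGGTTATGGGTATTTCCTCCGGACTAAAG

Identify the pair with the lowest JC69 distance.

Sp1–Sp2: 11/30 differ, p = 0.367, d = 0.503.
Sp1–Sp3: 13/30 differ, p = 0.433, d = 0.647.
Sp2–Sp3: 9/30 differ, p = 0.300, d = 0.383.
The smallest distance is between Sp2 and Sp3.

Sp2 and Sp3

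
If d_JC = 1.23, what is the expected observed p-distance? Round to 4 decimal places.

p = (3/4)(1 − e^(−4d/3)) = 0.75 × (1 − e^(-1.64)) = 0.75 × (1 − 0.193980) = 0.604515.

0.6045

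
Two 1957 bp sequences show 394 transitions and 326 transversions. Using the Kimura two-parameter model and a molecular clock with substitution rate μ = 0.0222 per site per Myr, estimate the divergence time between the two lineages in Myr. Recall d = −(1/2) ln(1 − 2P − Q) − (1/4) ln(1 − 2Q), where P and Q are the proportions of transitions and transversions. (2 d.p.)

P = 394/1957 ≈ 0.201329 and Q = 326/1957 ≈ 0.166582.
Under the Kimura two-parameter model, d = −½ ln(1 − 2P − Q) − ¼ ln(1 − 2Q).
1 − 2P − Q = 0.43076, giving −½ ln(0.43076) = 0.421102.
1 − 2Q = 0.666836, giving −¼ ln(0.666836) = 0.101303.
d = 0.421102 + 0.101303 = 0.522405.
Under a molecular clock d = 2μt, so t = d/(2μ) = 0.522405 / (2 × 0.0222) = 11.77 Myr.

11.77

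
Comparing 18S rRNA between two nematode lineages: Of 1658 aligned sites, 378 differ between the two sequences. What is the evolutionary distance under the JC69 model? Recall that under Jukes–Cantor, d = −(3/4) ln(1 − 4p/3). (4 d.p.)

p = 378/1658 ≈ 0.227986.
d = −(3/4) ln(1 − 4p/3) = −0.75 ln(1 − 0.303981) = −0.75 ln(0.696019)
  = −0.75 × (-0.362378) = 0.271784 substitutions/site.

0.2718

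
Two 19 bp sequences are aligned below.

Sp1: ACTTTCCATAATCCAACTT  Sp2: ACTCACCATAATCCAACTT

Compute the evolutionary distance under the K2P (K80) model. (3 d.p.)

Of 19 sites, 1 differences are transitions and 1 are transversions, so P = 1/19 ≈ 0.052632 and Q = 1/19 ≈ 0.052632.
Under the Kimura two-parameter model, d = −½ ln(1 − 2P − Q) − ¼ ln(1 − 2Q).
1 − 2P − Q = 0.842104, giving −½ ln(0.842104) = 0.085926.
1 − 2Q = 0.894736, giving −¼ ln(0.894736) = 0.027807.
d = 0.085926 + 0.027807 = 0.113733.

0.114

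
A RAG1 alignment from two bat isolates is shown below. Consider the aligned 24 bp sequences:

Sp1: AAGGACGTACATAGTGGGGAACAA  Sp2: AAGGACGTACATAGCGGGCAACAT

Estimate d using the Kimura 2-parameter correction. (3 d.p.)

0.137

Of 24 sites, 1 differences are transitions and 2 are transversions, so P = 1/24 ≈ 0.041667 and Q = 2/24 ≈ 0.083333.
Under the Kimura two-parameter model, d = −½ ln(1 − 2P − Q) − ¼ ln(1 − 2Q).
1 − 2P − Q = 0.833333, giving −½ ln(0.833333) = 0.091161.
1 − 2Q = 0.833334, giving −¼ ln(0.833334) = 0.045580.
d = 0.091161 + 0.045580 = 0.136741.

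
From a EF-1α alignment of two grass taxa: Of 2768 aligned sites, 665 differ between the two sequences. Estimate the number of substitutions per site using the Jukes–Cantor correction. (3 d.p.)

p = 665/2768 ≈ 0.240246.
d = −(3/4) ln(1 − 4p/3) = −0.75 ln(1 − 0.320328) = −0.75 ln(0.679672)
  = −0.75 × (-0.386145) = 0.289609 substitutions/site.

0.290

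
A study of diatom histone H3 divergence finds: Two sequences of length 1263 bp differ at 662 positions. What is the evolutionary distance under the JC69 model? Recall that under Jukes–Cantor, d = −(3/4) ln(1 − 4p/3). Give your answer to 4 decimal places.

p = 662/1263 ≈ 0.524149.
d = −(3/4) ln(1 − 4p/3) = −0.75 ln(1 − 0.698865) = −0.75 ln(0.301135)
  = −0.75 × (-1.200197) = 0.900148 substitutions/site.

0.9001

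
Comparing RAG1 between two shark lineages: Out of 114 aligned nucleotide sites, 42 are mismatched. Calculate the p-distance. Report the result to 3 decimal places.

0.368

p = 42/114 = 0.368421… ≈ 0.368 (to 3 d.p.).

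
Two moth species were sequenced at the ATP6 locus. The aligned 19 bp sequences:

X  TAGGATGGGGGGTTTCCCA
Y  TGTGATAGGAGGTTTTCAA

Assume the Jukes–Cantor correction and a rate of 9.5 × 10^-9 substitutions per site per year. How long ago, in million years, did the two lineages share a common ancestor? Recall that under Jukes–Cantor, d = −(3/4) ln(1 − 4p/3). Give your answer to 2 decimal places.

The sequences differ at 6 of 19 sites (2, 3, 7, 10, 16, 18), so p = 6/19 ≈ 0.315789.
d = −(3/4) ln(1 − 4p/3) = −0.75 ln(1 − 0.421052) = −0.75 ln(0.578948)
  = −0.75 × (-0.546543) = 0.409907 substitutions/site.
Under a molecular clock d = 2μt, so t = d/(2μ) = 0.409907 / (2 × 9.5 × 10^-9) = 21.57 million years.

21.57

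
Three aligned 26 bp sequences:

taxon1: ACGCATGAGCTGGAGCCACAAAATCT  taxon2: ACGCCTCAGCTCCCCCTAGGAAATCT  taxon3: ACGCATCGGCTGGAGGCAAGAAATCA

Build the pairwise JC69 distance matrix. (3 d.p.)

taxon1–taxon2: 9/26 sites differ → p ≈ 0.346154, d = −0.75 ln(1 − 0.461539) = 0.464280 ≈ 0.464.
taxon1–taxon3: 6/26 sites differ → p ≈ 0.230769, d = −0.75 ln(1 − 0.307692) = 0.275793 ≈ 0.276.
taxon2–taxon3: 10/26 sites differ → p ≈ 0.384615, d = −0.75 ln(1 − 0.51282) = 0.539341 ≈ 0.539.

d(taxon1,taxon2) = 0.464, d(taxon1,taxon3) = 0.276, d(taxon2,taxon3) = 0.539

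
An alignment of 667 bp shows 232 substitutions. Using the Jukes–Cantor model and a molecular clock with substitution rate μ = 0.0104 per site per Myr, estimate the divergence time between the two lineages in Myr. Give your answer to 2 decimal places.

22.47

p = 232/667 ≈ 0.347826.
d = −(3/4) ln(1 − 4p/3) = −0.75 ln(1 − 0.463768) = −0.75 ln(0.536232)
  = −0.75 × (-0.623188) = 0.467391 substitutions/site.
Under a molecular clock d = 2μt, so t = d/(2μ) = 0.467391 / (2 × 0.0104) = 22.47 Myr.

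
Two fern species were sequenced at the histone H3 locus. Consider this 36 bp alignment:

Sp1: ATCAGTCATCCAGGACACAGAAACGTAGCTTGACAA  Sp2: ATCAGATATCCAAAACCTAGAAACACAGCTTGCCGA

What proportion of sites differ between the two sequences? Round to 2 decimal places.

The sequences differ at 10 of 36 positions (sites 6, 7, 13, 14, 17, 18, 25, 26, 33, 35).
p = 10/36 = 0.277777… ≈ 0.28 (to 2 d.p.).

0.28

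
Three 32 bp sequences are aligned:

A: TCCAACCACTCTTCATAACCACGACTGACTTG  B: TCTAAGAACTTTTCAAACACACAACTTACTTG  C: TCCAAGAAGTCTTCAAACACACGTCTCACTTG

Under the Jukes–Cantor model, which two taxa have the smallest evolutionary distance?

A–B: 9/32 differ, p = 0.281, d = 0.353.
A–C: 8/32 differ, p = 0.250, d = 0.304.
B–C: 6/32 differ, p = 0.188, d = 0.216.
The smallest distance is between B and C.

B and C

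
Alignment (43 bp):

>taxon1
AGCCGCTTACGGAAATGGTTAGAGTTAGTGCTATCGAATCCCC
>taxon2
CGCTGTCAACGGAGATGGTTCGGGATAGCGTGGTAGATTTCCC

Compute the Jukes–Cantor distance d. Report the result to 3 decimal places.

The sequences differ at 16 of 43 sites, so p = 16/43 ≈ 0.372093.
d = −(3/4) ln(1 − 4p/3) = −0.75 ln(1 − 0.496124) = −0.75 ln(0.503876)
  = −0.75 × (-0.685425) = 0.514069 substitutions/site.

0.514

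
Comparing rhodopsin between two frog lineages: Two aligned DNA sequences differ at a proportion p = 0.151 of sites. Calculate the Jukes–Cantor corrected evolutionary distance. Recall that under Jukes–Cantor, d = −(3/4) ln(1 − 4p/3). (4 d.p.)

d = −(3/4) ln(1 − 4p/3) = −0.75 ln(1 − 0.201333) = −0.75 ln(0.798667)
  = −0.75 × (-0.224811) = 0.168608 substitutions/site.

0.1686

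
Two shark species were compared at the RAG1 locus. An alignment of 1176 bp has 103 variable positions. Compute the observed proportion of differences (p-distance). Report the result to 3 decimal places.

p = 103/1176 = 0.087585… ≈ 0.088 (to 3 d.p.).

0.088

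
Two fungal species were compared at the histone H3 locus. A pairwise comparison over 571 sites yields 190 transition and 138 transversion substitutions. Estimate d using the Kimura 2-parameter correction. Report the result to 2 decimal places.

P = 190/571 ≈ 0.33275 and Q = 138/571 ≈ 0.241681.
Under the Kimura two-parameter model, d = −½ ln(1 − 2P − Q) − ¼ ln(1 − 2Q).
1 − 2P − Q = 0.092819, giving −½ ln(0.092819) = 1.188552.
1 − 2Q = 0.516638, giving −¼ ln(0.516638) = 0.165103.
d = 1.188552 + 0.165103 = 1.353655.

1.35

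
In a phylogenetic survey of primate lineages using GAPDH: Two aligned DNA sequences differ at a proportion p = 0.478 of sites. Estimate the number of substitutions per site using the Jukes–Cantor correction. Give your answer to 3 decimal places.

d = −(3/4) ln(1 − 4p/3) = −0.75 ln(1 − 0.637333) = −0.75 ln(0.362667)
  = −0.75 × (-1.014270) = 0.760703 substitutions/site.

0.761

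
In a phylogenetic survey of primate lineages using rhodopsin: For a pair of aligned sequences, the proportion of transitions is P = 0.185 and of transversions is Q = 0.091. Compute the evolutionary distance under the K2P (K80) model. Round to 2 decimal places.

Under the Kimura two-parameter model, d = −½ ln(1 − 2P − Q) − ¼ ln(1 − 2Q).
1 − 2P − Q = 0.539, giving −½ ln(0.539) = 0.309020.
1 − 2Q = 0.818, giving −¼ ln(0.818) = 0.050223.
d = 0.309020 + 0.050223 = 0.359243.

0.36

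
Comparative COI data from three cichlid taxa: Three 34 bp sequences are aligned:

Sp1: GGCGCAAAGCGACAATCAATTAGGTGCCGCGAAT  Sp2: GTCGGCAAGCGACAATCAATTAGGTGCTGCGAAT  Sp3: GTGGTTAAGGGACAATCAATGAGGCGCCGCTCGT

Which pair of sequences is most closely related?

Sp1–Sp2: 4/34 differ, p = 0.118, d = 0.128.
Sp1–Sp3: 10/34 differ, p = 0.294, d = 0.373.
Sp2–Sp3: 10/34 differ, p = 0.294, d = 0.373.
The smallest distance is between Sp1 and Sp2.

Sp1 and Sp2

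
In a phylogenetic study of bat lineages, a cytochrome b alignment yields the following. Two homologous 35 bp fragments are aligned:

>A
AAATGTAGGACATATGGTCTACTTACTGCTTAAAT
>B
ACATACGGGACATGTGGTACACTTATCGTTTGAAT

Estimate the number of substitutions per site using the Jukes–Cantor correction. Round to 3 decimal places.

The sequences differ at 11 of 35 sites, so p = 11/35 ≈ 0.314286.
d = −(3/4) ln(1 − 4p/3) = −0.75 ln(1 − 0.419048) = −0.75 ln(0.580952)
  = −0.75 × (-0.543087) = 0.407315 substitutions/site.

0.407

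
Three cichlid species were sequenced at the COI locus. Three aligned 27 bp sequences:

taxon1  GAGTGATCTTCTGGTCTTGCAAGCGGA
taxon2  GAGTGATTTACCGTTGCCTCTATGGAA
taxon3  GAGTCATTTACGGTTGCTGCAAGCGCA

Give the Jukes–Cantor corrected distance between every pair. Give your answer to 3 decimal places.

d(taxon1,taxon2) = 0.673, d(taxon1,taxon3) = 0.377, d(taxon2,taxon3) = 0.377

taxon1–taxon2: 12/27 sites differ → p ≈ 0.444444, d = −0.75 ln(1 − 0.592592) = 0.673455 ≈ 0.673.
taxon1–taxon3: 8/27 sites differ → p ≈ 0.296296, d = −0.75 ln(1 − 0.395061) = 0.376971 ≈ 0.377.
taxon2–taxon3: 8/27 sites differ → p ≈ 0.296296, d = −0.75 ln(1 − 0.395061) = 0.376971 ≈ 0.377.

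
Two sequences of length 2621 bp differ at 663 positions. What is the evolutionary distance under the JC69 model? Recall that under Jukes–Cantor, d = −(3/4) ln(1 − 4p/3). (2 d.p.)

p = 663/2621 ≈ 0.252957.
d = −(3/4) ln(1 − 4p/3) = −0.75 ln(1 − 0.337276) = −0.75 ln(0.662724)
  = −0.75 × (-0.411397) = 0.308548 substitutions/site.

0.31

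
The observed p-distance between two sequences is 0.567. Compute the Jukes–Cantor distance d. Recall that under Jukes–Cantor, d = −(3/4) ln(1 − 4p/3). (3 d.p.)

1.058

d = −(3/4) ln(1 − 4p/3) = −0.75 ln(1 − 0.756) = −0.75 ln(0.244)
  = −0.75 × (-1.410587) = 1.057940 substitutions/site.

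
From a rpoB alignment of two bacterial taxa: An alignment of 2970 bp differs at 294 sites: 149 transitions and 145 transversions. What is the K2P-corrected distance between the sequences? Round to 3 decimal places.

0.106

P = 149/2970 ≈ 0.050168 and Q = 145/2970 ≈ 0.048822.
Under the Kimura two-parameter model, d = −½ ln(1 − 2P − Q) − ¼ ln(1 − 2Q).
1 − 2P − Q = 0.850842, giving −½ ln(0.850842) = 0.080764.
1 − 2Q = 0.902356, giving −¼ ln(0.902356) = 0.025687.
d = 0.080764 + 0.025687 = 0.106451.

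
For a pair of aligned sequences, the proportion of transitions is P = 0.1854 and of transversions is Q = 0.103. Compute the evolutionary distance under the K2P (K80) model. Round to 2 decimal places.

Under the Kimura two-parameter model, d = −½ ln(1 − 2P − Q) − ¼ ln(1 − 2Q).
1 − 2P − Q = 0.5262, giving −½ ln(0.5262) = 0.321037.
1 − 2Q = 0.794, giving −¼ ln(0.794) = 0.057668.
d = 0.321037 + 0.057668 = 0.378705.

0.38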